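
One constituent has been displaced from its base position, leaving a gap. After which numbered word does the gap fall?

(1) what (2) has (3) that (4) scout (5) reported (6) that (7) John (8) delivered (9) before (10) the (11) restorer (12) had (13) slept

The displaced element is "what" (word 1).
It is linked across 1 clause boundary (that).
It functions as the direct object of "delivered", so the gap sits immediately after word 8 ("delivered").
Base order: That scout has reported that John delivered what before the restorer had slept.

8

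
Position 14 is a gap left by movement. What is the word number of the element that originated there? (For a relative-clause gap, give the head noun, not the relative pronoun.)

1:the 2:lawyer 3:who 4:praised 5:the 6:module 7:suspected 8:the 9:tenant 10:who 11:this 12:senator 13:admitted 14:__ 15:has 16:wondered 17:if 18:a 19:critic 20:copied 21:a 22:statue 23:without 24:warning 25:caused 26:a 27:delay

9

The gap at 14 is the subject of "wondered", inside a relative clause.
The relative pronoun is "who" (word 10); it is bound by the head noun immediately before it.
Its filler is the head noun "tenant", at word 9.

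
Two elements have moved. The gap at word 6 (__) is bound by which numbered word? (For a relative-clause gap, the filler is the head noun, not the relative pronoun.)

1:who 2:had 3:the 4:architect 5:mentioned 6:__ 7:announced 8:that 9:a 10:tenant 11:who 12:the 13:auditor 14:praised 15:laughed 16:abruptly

1

The marked gap is the subject of "announced".
Its filler is the fronted wh-phrase "who", at word 1.
(The other dependency links word 10 to a gap after word 14.)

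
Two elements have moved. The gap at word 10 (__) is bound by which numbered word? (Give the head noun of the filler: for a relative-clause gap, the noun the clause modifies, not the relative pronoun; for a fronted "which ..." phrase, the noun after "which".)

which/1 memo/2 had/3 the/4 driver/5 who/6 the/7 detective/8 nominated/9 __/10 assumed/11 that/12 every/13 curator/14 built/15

The marked gap is inside the relative clause, the direct object of "nominated".
Its filler is the head noun "driver" (via "who"), at word 5.
(The other dependency links word 2 to a gap after word 15.)

5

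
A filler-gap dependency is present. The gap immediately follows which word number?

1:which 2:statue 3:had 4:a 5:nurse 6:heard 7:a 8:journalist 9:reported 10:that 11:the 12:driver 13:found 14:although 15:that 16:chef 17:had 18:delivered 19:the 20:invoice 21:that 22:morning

The displaced element is "which statue" (word 2).
It is linked across 2 clause boundaries (Ø → that).
It functions as the direct object of "found", so the gap sits immediately after word 13 ("found").
Base order: A nurse had heard a journalist reported that the driver found which statue although that chef had delivered the invoice that morning.

13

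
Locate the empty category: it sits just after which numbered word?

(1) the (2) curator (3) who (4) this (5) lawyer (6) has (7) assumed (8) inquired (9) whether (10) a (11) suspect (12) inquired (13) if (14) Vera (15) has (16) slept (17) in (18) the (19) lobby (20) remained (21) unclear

7

The displaced element is "the curator" (word 2).
It is linked across 1 clause boundary (Ø).
It functions as the subject of "inquired", so the gap sits immediately after word 7 ("assumed").
Base order: This lawyer has assumed that the curator inquired whether a suspect inquired if Vera has slept in the lobby.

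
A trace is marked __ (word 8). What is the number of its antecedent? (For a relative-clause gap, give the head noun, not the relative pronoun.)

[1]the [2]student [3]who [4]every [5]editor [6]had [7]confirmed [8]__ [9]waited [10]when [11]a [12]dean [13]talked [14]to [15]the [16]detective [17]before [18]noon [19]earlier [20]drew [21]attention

The gap at 8 is the subject of "waited", inside a relative clause.
The relative pronoun is "who" (word 3); it is bound by the head noun immediately before it.
Its filler is the head noun "student", at word 2.

2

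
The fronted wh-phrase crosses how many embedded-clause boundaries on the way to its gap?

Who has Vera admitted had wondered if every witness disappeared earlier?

1

"who" is extracted from the subject of "wondered".
Boundaries crossed, outermost first: [Ø] — 1 in total.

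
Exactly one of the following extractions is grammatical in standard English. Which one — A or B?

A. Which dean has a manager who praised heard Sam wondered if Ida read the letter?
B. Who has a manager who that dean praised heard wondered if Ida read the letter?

In A, the wh-phrase is extracted from inside a complex-NP island (relative clause) (introduced by "who"), which blocks movement.
In B, the extraction path crosses only that-complement boundaries, which are transparent.
So B is grammatical.

B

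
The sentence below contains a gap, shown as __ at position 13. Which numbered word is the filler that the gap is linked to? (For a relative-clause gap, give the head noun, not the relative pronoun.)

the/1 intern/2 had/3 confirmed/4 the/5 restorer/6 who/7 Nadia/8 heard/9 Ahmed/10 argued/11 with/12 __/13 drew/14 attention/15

The gap at 13 is the prepositional object of "argued", inside a relative clause.
The relative pronoun is "who" (word 7); it is bound by the head noun immediately before it.
Its filler is the head noun "restorer", at word 6.

6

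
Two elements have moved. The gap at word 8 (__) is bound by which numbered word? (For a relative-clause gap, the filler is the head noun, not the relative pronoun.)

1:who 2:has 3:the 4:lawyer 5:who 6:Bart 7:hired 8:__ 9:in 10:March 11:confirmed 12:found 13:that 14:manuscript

4

The marked gap is inside the relative clause, the direct object of "hired".
Its filler is the head noun "lawyer" (via "who"), at word 4.
(The other dependency links word 1 to a gap after word 11.)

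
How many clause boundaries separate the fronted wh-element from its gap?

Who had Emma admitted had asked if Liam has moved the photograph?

1

"who" is extracted from the subject of "asked".
Boundaries crossed, outermost first: [Ø] — 1 in total.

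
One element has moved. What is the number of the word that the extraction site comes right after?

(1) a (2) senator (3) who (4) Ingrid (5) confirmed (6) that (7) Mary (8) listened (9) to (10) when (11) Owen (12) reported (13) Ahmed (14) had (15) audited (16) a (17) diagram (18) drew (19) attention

The displaced element is "a senator" (word 2).
It is linked across 1 clause boundary (that).
It functions as the object of the preposition "to" of "listened", so the gap sits immediately after word 9 ("to").
Base order: Ingrid confirmed that Mary listened to a senator when Owen reported Ahmed had audited a diagram.

9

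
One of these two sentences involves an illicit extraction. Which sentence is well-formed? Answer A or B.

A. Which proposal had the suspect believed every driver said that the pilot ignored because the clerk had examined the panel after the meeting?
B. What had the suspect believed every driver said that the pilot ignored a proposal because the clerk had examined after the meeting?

In B, the wh-phrase is extracted from inside an adjunct island (introduced by "because"), which blocks movement.
In A, the extraction path crosses only that-complement boundaries, which are transparent.
So A is grammatical.

A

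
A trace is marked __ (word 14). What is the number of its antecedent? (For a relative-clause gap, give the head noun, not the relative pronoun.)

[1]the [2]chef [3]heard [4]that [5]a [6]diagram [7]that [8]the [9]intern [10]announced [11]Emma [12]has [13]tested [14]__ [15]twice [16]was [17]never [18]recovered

6

The gap at 14 is the object of "tested", inside a relative clause.
The relative pronoun is "that" (word 7); it is bound by the head noun immediately before it.
Its filler is the head noun "diagram", at word 6.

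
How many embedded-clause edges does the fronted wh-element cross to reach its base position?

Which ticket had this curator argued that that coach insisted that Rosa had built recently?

2

"which ticket" is extracted from the object of "built".
Boundaries crossed, outermost first: [that], [that] — 2 in total.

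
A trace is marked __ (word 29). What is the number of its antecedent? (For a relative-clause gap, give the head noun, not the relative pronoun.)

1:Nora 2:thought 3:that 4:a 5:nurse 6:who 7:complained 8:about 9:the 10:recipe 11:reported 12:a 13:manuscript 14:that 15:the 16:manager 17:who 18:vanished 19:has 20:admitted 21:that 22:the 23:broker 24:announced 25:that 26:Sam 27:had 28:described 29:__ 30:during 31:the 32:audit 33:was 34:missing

The gap at 29 is the object of "described", inside a relative clause.
The relative pronoun is "that" (word 14); it is bound by the head noun immediately before it.
Its filler is the head noun "manuscript", at word 13.

13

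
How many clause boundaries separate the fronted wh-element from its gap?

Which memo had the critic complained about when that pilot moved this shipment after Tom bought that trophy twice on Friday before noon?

0

"which memo" originates inside the matrix clause — no clause boundary is crossed.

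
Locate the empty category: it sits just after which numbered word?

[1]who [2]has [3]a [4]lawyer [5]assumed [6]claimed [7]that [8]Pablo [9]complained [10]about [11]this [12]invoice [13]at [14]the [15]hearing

5

The displaced element is "who" (word 1).
It is linked across 1 clause boundary (Ø).
It functions as the subject of "claimed", so the gap sits immediately after word 5 ("assumed").
Base order: A lawyer has assumed that who claimed that Pablo complained about this invoice at the hearing.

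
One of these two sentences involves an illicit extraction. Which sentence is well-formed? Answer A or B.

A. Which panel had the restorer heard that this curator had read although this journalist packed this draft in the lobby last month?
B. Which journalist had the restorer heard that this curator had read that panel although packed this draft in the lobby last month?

A

In B, the wh-phrase is extracted from inside an adjunct island (introduced by "although"), which blocks movement.
In A, the extraction path crosses only that-complement boundaries, which are transparent.
So A is grammatical.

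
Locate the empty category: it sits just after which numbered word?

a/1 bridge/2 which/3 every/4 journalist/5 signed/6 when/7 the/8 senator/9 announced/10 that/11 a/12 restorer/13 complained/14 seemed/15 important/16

The displaced element is "a bridge" (word 2).
It functions as the direct object of "signed", so the gap sits immediately after word 6 ("signed").
Base order: Every journalist signed a bridge when the senator announced that a restorer complained.

6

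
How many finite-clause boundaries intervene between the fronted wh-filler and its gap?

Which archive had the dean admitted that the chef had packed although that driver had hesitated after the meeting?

"which archive" is extracted from the object of "packed".
Boundaries crossed, outermost first: [that] — 1 in total.

1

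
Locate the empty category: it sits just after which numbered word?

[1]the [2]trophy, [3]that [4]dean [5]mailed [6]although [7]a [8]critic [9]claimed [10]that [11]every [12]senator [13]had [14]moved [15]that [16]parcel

5

The displaced element is "the trophy" (word 2).
It functions as the direct object of "mailed", so the gap sits immediately after word 5 ("mailed").
Base order: That dean mailed the trophy although a critic claimed that every senator had moved that parcel.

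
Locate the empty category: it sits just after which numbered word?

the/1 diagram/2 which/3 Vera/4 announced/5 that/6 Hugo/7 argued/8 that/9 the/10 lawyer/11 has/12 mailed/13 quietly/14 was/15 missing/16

13

The displaced element is "the diagram" (word 2).
It is linked across 2 clause boundaries (that → that).
It functions as the direct object of "mailed", so the gap sits immediately after word 13 ("mailed").
Base order: Vera announced that Hugo argued that the lawyer has mailed the diagram quietly.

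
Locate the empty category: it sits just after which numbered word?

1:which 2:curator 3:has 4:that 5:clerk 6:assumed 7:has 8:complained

6

The displaced element is "which curator" (word 2).
It is linked across 1 clause boundary (Ø).
It functions as the subject of "complained", so the gap sits immediately after word 6 ("assumed").
Base order: That clerk has assumed which curator has complained.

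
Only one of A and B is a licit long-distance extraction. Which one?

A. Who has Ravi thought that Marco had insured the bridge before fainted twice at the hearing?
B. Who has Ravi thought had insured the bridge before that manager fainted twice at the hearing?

In A, the wh-phrase is extracted from inside an adjunct island (introduced by "before"), which blocks movement.
In B, the extraction path crosses only that-complement boundaries, which are transparent.
So B is grammatical.

B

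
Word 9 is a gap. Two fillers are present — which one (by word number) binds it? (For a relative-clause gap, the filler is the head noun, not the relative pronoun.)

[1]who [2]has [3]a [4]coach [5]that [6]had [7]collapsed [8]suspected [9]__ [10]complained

1

The marked gap is the subject of "complained".
Its filler is the fronted wh-phrase "who", at word 1.
(The other dependency links word 4 to a gap after word 5.)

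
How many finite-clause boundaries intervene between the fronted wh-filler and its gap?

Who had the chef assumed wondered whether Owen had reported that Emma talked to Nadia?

1

"who" is extracted from the subject of "wondered".
Boundaries crossed, outermost first: [Ø] — 1 in total.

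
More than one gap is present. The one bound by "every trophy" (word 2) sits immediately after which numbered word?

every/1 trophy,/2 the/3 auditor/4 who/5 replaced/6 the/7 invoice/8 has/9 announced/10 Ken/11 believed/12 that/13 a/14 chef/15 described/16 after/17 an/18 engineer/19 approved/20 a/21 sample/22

The displaced element is "every trophy" (word 2).
It is linked across 2 clause boundaries (Ø → that).
It functions as the direct object of "described", so the gap sits immediately after word 16 ("described").
Base order: The auditor who replaced the invoice has announced Ken believed that a chef described every trophy after an engineer approved a sample.

16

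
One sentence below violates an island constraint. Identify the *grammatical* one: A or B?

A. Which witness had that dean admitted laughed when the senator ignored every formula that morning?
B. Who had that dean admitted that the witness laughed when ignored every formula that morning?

A

In B, the wh-phrase is extracted from inside an adjunct island (introduced by "when"), which blocks movement.
In A, the extraction path crosses only that-complement boundaries, which are transparent.
So A is grammatical.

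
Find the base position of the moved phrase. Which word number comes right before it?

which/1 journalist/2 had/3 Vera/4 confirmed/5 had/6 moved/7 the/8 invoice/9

5

The displaced element is "which journalist" (word 2).
It is linked across 1 clause boundary (Ø).
It functions as the subject of "moved", so the gap sits immediately after word 5 ("confirmed").
Base order: Vera had confirmed that which journalist had moved the invoice.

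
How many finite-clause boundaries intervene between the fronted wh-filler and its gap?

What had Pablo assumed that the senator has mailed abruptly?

1

"what" is extracted from the object of "mailed".
Boundaries crossed, outermost first: [that] — 1 in total.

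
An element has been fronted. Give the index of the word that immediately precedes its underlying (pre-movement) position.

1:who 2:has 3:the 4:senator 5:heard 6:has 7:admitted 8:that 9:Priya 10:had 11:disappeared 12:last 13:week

5

The displaced element is "who" (word 1).
It is linked across 1 clause boundary (Ø).
It functions as the subject of "admitted", so the gap sits immediately after word 5 ("heard").
Base order: The senator has heard that who has admitted that Priya had disappeared last week.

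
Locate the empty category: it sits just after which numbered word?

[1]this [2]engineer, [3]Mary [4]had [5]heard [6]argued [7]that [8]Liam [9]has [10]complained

The displaced element is "this engineer" (word 2).
It is linked across 1 clause boundary (Ø).
It functions as the subject of "argued", so the gap sits immediately after word 5 ("heard").
Base order: Mary had heard that this engineer argued that Liam has complained.

5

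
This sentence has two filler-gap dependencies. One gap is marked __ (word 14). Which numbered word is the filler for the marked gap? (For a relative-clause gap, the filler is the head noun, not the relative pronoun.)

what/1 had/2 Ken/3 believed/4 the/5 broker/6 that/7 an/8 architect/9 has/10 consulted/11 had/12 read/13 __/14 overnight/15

The marked gap is the direct object of "read".
Its filler is the fronted wh-phrase "what", at word 1.
(The other dependency links word 6 to a gap after word 11.)

1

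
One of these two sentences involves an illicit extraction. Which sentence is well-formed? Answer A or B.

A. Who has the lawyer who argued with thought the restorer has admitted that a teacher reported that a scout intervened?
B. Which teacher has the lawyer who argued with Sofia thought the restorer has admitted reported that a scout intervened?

B

In A, the wh-phrase is extracted from inside a complex-NP island (relative clause) (introduced by "who"), which blocks movement.
In B, the extraction path crosses only that-complement boundaries, which are transparent.
So B is grammatical.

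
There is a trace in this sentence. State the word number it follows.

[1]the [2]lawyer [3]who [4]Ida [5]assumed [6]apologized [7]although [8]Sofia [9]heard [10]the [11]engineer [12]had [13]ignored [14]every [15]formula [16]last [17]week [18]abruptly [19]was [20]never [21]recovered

5

The displaced element is "the lawyer" (word 2).
It is linked across 1 clause boundary (Ø).
It functions as the subject of "apologized", so the gap sits immediately after word 5 ("assumed").
Base order: Ida assumed that the lawyer apologized although Sofia heard the engineer had ignored every formula last week abruptly.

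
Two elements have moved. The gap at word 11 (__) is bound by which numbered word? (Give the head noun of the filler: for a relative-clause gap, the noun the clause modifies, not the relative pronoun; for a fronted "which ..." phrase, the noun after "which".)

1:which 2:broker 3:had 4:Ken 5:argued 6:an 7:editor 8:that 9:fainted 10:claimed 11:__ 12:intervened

The marked gap is the subject of "intervened".
Its filler is the fronted wh-phrase "which broker", at word 2.
(The other dependency links word 7 to a gap after word 8.)

2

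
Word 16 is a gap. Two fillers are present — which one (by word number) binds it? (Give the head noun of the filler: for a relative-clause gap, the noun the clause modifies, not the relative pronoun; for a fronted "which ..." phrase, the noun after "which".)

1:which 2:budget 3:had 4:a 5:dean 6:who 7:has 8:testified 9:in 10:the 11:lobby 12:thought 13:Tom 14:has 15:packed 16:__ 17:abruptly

The marked gap is the direct object of "packed".
Its filler is the fronted wh-phrase "which budget", at word 2.
(The other dependency links word 5 to a gap after word 6.)

2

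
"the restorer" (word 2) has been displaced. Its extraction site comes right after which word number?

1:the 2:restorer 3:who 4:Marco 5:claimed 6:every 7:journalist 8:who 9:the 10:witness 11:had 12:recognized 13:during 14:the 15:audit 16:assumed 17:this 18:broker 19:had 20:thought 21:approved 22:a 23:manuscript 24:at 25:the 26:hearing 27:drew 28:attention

The displaced element is "the restorer" (word 2).
It is linked across 3 clause boundaries (Ø → Ø → Ø).
It functions as the subject of "approved", so the gap sits immediately after word 20 ("thought").
Base order: Marco claimed every journalist who the witness had recognized during the audit assumed this broker had thought that the restorer approved a manuscript at the hearing.

20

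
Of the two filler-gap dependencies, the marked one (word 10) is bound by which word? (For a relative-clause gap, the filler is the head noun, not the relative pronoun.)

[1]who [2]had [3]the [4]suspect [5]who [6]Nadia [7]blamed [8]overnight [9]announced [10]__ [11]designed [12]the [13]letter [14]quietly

The marked gap is the subject of "designed".
Its filler is the fronted wh-phrase "who", at word 1.
(The other dependency links word 4 to a gap after word 7.)

1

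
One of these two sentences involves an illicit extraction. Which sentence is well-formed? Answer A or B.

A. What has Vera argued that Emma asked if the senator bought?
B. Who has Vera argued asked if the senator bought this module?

In A, the wh-phrase is extracted from inside a wh-island (introduced by "if"), which blocks movement.
In B, the extraction path crosses only that-complement boundaries, which are transparent.
So B is grammatical.

B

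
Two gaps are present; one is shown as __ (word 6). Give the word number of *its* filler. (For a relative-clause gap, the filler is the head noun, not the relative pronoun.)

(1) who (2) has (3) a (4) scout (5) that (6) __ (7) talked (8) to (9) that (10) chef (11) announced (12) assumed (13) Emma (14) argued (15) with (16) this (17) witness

4

The marked gap is inside the relative clause, the subject of "talked".
Its filler is the head noun "scout" (via "that"), at word 4.
(The other dependency links word 1 to a gap after word 11.)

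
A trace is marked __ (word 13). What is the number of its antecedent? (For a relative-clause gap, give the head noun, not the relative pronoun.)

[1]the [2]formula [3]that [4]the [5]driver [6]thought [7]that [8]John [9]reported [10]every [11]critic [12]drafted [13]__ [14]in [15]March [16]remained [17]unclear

2

The gap at 13 is the object of "drafted", inside a relative clause.
The relative pronoun is "that" (word 3); it is bound by the head noun immediately before it.
Its filler is the head noun "formula", at word 2.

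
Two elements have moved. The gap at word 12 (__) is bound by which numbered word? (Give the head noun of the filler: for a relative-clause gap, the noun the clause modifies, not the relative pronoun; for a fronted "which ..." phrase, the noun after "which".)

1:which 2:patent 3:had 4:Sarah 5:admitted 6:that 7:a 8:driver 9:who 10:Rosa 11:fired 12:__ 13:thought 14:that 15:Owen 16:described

The marked gap is inside the relative clause, the direct object of "fired".
Its filler is the head noun "driver" (via "who"), at word 8.
(The other dependency links word 2 to a gap after word 16.)

8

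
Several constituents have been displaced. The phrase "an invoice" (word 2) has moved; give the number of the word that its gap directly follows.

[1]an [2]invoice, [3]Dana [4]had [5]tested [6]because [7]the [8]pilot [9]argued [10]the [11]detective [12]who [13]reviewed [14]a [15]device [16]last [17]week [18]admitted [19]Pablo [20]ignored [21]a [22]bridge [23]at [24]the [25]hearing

The displaced element is "an invoice" (word 2).
It functions as the direct object of "tested", so the gap sits immediately after word 5 ("tested").
Base order: Dana had tested an invoice because the pilot argued the detective who reviewed a device last week admitted Pablo ignored a bridge at the hearing.

5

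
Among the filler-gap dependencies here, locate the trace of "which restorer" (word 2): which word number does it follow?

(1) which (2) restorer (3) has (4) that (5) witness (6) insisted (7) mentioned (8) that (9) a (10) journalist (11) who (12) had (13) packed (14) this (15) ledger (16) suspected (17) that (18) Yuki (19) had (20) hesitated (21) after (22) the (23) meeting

6

The displaced element is "which restorer" (word 2).
It is linked across 1 clause boundary (Ø).
It functions as the subject of "mentioned", so the gap sits immediately after word 6 ("insisted").
Base order: That witness has insisted that which restorer mentioned that a journalist who had packed this ledger suspected that Yuki had hesitated after the meeting.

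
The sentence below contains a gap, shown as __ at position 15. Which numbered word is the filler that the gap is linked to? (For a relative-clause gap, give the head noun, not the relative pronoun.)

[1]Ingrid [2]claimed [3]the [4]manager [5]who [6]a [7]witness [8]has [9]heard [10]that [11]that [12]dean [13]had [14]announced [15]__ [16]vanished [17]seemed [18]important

The gap at 15 is the subject of "vanished", inside a relative clause.
The relative pronoun is "who" (word 5); it is bound by the head noun immediately before it.
Its filler is the head noun "manager", at word 4.

4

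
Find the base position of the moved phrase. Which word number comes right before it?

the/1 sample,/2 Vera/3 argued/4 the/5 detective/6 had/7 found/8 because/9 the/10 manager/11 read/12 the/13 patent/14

The displaced element is "the sample" (word 2).
It is linked across 1 clause boundary (Ø).
It functions as the direct object of "found", so the gap sits immediately after word 8 ("found").
Base order: Vera argued the detective had found the sample because the manager read the patent.

8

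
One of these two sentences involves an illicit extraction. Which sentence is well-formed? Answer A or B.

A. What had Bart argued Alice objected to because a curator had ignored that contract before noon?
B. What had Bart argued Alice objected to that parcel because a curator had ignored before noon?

In B, the wh-phrase is extracted from inside an adjunct island (introduced by "because"), which blocks movement.
In A, the extraction path crosses only that-complement boundaries, which are transparent.
So A is grammatical.

A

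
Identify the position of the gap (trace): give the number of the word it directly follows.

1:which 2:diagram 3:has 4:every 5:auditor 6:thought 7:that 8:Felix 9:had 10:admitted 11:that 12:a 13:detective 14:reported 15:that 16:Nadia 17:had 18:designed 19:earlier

The displaced element is "which diagram" (word 2).
It is linked across 3 clause boundaries (that → that → that).
It functions as the direct object of "designed", so the gap sits immediately after word 18 ("designed").
Base order: Every auditor has thought that Felix had admitted that a detective reported that Nadia had designed which diagram earlier.

18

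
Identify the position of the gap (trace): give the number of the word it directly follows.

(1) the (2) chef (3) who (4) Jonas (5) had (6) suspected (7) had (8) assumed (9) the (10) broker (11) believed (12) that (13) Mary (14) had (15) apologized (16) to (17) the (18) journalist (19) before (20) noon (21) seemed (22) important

The displaced element is "the chef" (word 2).
It is linked across 1 clause boundary (Ø).
It functions as the subject of "assumed", so the gap sits immediately after word 6 ("suspected").
Base order: Jonas had suspected the chef had assumed the broker believed that Mary had apologized to the journalist before noon.

6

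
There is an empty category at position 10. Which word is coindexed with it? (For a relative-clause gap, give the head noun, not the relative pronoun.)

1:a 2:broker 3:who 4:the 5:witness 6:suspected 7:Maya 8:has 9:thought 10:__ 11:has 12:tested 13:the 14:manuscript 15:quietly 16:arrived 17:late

2

The gap at 10 is the subject of "tested", inside a relative clause.
The relative pronoun is "who" (word 3); it is bound by the head noun immediately before it.
Its filler is the head noun "broker", at word 2.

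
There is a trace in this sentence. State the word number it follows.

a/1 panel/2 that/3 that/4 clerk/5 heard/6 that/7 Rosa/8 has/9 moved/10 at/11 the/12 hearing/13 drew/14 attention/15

The displaced element is "a panel" (word 2).
It is linked across 1 clause boundary (that).
It functions as the direct object of "moved", so the gap sits immediately after word 10 ("moved").
Base order: That clerk heard that Rosa has moved a panel at the hearing.

10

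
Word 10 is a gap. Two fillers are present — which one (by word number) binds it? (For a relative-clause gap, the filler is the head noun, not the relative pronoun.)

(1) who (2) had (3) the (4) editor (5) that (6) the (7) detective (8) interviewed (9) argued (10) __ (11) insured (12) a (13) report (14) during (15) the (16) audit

The marked gap is the subject of "insured".
Its filler is the fronted wh-phrase "who", at word 1.
(The other dependency links word 4 to a gap after word 8.)

1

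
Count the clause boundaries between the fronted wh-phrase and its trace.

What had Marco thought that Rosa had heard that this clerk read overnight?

2

"what" is extracted from the object of "read".
Boundaries crossed, outermost first: [that], [that] — 2 in total.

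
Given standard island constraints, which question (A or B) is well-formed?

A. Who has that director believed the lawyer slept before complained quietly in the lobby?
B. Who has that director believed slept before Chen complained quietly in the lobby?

B

In A, the wh-phrase is extracted from inside an adjunct island (introduced by "before"), which blocks movement.
In B, the extraction path crosses only that-complement boundaries, which are transparent.
So B is grammatical.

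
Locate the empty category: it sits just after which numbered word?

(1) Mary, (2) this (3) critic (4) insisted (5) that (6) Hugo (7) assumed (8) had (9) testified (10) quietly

7

The displaced element is "Mary" (word 1).
It is linked across 2 clause boundaries (that → Ø).
It functions as the subject of "testified", so the gap sits immediately after word 7 ("assumed").
Base order: This critic insisted that Hugo assumed that Mary had testified quietly.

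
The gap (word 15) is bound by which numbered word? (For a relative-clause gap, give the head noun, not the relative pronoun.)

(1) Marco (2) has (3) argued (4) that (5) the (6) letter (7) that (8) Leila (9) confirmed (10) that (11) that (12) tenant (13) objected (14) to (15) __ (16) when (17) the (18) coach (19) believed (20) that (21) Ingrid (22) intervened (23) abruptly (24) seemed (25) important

6

The gap at 15 is the prepositional object of "objected", inside a relative clause.
The relative pronoun is "that" (word 7); it is bound by the head noun immediately before it.
Its filler is the head noun "letter", at word 6.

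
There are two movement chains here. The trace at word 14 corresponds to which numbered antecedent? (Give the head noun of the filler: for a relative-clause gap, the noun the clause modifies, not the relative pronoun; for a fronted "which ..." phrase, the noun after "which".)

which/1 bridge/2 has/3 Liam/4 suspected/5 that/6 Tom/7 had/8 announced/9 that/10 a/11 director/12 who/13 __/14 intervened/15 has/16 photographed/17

The marked gap is inside the relative clause, the subject of "intervened".
Its filler is the head noun "director" (via "who"), at word 12.
(The other dependency links word 2 to a gap after word 17.)

12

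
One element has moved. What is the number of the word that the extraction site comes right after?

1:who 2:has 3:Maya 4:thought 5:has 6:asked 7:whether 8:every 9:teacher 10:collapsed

4

The displaced element is "who" (word 1).
It is linked across 1 clause boundary (Ø).
It functions as the subject of "asked", so the gap sits immediately after word 4 ("thought").
Base order: Maya has thought who has asked whether every teacher collapsed.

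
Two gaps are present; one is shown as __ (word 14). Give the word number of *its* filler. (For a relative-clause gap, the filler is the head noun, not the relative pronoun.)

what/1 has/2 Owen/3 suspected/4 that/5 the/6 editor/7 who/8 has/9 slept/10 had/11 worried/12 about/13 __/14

1

The marked gap is the object of the preposition "about" of "worried".
Its filler is the fronted wh-phrase "what", at word 1.
(The other dependency links word 7 to a gap after word 8.)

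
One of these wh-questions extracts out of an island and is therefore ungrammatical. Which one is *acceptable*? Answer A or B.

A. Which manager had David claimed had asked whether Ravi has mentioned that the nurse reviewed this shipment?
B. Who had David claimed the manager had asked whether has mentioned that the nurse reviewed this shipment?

In B, the wh-phrase is extracted from inside a wh-island (introduced by "whether"), which blocks movement.
In A, the extraction path crosses only that-complement boundaries, which are transparent.
So A is grammatical.

A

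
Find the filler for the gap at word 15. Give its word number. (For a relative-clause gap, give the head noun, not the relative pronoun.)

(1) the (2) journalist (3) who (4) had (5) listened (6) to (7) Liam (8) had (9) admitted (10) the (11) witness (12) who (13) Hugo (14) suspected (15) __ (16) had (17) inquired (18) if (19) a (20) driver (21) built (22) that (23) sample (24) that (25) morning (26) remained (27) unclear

11

The gap at 15 is the subject of "inquired", inside a relative clause.
The relative pronoun is "who" (word 12); it is bound by the head noun immediately before it.
Its filler is the head noun "witness", at word 11.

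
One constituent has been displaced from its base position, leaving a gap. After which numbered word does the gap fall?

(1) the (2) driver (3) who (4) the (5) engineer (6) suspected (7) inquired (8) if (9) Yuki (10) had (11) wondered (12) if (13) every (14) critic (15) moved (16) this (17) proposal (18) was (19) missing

The displaced element is "the driver" (word 2).
It is linked across 1 clause boundary (Ø).
It functions as the subject of "inquired", so the gap sits immediately after word 6 ("suspected").
Base order: The engineer suspected that the driver inquired if Yuki had wondered if every critic moved this proposal.

6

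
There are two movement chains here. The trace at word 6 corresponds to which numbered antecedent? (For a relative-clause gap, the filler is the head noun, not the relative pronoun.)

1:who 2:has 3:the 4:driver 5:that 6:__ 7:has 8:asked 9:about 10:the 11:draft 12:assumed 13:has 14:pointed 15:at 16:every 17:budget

The marked gap is inside the relative clause, the subject of "asked".
Its filler is the head noun "driver" (via "that"), at word 4.
(The other dependency links word 1 to a gap after word 12.)

4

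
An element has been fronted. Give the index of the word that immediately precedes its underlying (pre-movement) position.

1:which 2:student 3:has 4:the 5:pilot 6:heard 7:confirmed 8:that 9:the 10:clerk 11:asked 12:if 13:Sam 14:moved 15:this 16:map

The displaced element is "which student" (word 2).
It is linked across 1 clause boundary (Ø).
It functions as the subject of "confirmed", so the gap sits immediately after word 6 ("heard").
Base order: The pilot has heard that which student confirmed that the clerk asked if Sam moved this map.

6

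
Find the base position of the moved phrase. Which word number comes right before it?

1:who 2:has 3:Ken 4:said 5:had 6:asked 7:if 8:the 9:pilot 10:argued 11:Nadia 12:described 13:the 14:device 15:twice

4

The displaced element is "who" (word 1).
It is linked across 1 clause boundary (Ø).
It functions as the subject of "asked", so the gap sits immediately after word 4 ("said").
Base order: Ken has said that who had asked if the pilot argued Nadia described the device twice.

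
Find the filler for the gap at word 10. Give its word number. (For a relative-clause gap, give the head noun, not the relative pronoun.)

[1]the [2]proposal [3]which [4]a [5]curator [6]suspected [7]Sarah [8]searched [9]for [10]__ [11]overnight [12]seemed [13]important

The gap at 10 is the prepositional object of "searched", inside a relative clause.
The relative pronoun is "which" (word 3); it is bound by the head noun immediately before it.
Its filler is the head noun "proposal", at word 2.

2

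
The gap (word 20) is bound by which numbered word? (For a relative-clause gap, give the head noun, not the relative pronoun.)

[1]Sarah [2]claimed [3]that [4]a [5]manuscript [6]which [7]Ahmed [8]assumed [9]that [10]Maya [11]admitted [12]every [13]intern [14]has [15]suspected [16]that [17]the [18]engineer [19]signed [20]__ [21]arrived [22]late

The gap at 20 is the object of "signed", inside a relative clause.
The relative pronoun is "which" (word 6); it is bound by the head noun immediately before it.
Its filler is the head noun "manuscript", at word 5.

5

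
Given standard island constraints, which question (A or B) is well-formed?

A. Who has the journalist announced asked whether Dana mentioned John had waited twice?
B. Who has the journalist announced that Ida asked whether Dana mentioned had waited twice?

A

In B, the wh-phrase is extracted from inside a wh-island (introduced by "whether"), which blocks movement.
In A, the extraction path crosses only that-complement boundaries, which are transparent.
So A is grammatical.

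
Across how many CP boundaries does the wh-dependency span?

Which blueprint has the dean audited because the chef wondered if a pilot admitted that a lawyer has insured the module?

"which blueprint" originates inside the matrix clause — no clause boundary is crossed.

0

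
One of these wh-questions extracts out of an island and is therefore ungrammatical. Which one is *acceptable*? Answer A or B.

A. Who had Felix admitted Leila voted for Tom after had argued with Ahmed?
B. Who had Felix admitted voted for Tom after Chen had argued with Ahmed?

B

In A, the wh-phrase is extracted from inside an adjunct island (introduced by "after"), which blocks movement.
In B, the extraction path crosses only that-complement boundaries, which are transparent.
So B is grammatical.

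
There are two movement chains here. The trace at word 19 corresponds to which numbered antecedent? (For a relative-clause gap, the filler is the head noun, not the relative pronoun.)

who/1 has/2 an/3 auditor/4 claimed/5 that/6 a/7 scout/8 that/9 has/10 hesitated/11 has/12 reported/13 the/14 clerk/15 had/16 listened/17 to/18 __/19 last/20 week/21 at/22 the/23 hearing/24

The marked gap is the object of the preposition "to" of "listened".
Its filler is the fronted wh-phrase "who", at word 1.
(The other dependency links word 8 to a gap after word 9.)

1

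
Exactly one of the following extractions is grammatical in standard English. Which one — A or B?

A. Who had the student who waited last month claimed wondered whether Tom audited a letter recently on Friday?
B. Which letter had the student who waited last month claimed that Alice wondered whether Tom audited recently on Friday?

A

In B, the wh-phrase is extracted from inside a wh-island (introduced by "whether"), which blocks movement.
In A, the extraction path crosses only that-complement boundaries, which are transparent.
So A is grammatical.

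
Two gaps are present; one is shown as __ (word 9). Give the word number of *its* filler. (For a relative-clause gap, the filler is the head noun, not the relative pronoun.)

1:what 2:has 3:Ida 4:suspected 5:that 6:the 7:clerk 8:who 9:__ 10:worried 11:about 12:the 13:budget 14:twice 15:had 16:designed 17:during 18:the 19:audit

7

The marked gap is inside the relative clause, the subject of "worried".
Its filler is the head noun "clerk" (via "who"), at word 7.
(The other dependency links word 1 to a gap after word 16.)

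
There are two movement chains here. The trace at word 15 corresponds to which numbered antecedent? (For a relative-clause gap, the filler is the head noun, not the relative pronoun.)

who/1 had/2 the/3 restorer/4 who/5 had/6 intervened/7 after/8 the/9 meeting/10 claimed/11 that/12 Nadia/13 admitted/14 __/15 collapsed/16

The marked gap is the subject of "collapsed".
Its filler is the fronted wh-phrase "who", at word 1.
(The other dependency links word 4 to a gap after word 5.)

1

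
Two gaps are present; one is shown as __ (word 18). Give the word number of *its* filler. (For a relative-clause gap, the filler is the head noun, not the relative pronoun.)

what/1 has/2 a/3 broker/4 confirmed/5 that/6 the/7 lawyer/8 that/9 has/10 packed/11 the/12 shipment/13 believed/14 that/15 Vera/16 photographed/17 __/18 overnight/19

1

The marked gap is the direct object of "photographed".
Its filler is the fronted wh-phrase "what", at word 1.
(The other dependency links word 8 to a gap after word 9.)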